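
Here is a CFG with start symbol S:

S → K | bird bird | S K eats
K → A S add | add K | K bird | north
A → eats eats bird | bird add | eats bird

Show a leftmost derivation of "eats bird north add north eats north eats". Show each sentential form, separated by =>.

S => S K eats   [S → S K eats]
S K eats => S K eats K eats   [S → S K eats]
S K eats K eats => K K eats K eats   [S → K]
K K eats K eats => A S add K eats K eats   [K → A S add]
A S add K eats K eats => eats bird S add K eats K eats   [A → eats bird]
eats bird S add K eats K eats => eats bird K add K eats K eats   [S → K]
eats bird K add K eats K eats => eats bird north add K eats K eats   [K → north]
eats bird north add K eats K eats => eats bird north add north eats K eats   [K → north]
eats bird north add north eats K eats => eats bird north add north eats north eats   [K → north]

S => S K eats => S K eats K eats => K K eats K eats => A S add K eats K eats => eats bird S add K eats K eats => eats bird K add K eats K eats => eats bird north add K eats K eats => eats bird north add north eats K eats => eats bird north add north eats north eats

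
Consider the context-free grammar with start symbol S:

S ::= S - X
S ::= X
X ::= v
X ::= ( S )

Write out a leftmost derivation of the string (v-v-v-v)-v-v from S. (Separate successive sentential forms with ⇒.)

S⇒S-X⇒S-X-X⇒X-X-X⇒(S)-X-X⇒(S-X)-X-X⇒(S-X-X)-X-X⇒(S-X-X-X)-X-X⇒(X-X-X-X)-X-X⇒(v-X-X-X)-X-X⇒(v-v-X-X)-X-X⇒(v-v-v-X)-X-X⇒(v-v-v-v)-X-X⇒(v-v-v-v)-v-X⇒(v-v-v-v)-v-v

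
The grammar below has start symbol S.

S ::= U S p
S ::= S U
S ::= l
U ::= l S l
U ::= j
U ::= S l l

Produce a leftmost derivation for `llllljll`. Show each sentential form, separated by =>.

S => SU => lU => lSll => lSUll => lSUUll => llUUll => llSllUll => lllllUll => llllljll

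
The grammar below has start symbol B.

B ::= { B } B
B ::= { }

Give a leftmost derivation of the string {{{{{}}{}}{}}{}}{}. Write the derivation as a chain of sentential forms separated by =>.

B=>{B}B=>{{B}B}B=>{{{B}B}B}B=>{{{{B}B}B}B}B=>{{{{{}}B}B}B}B=>{{{{{}}{}}B}B}B=>{{{{{}}{}}{}}B}B=>{{{{{}}{}}{}}{}}B=>{{{{{}}{}}{}}{}}{}

B => {B}B   [B ::= { B } B]
{B}B => {{B}B}B   [B ::= { B } B]
{{B}B}B => {{{B}B}B}B   [B ::= { B } B]
{{{B}B}B}B => {{{{B}B}B}B}B   [B ::= { B } B]
{{{{B}B}B}B}B => {{{{{}}B}B}B}B   [B ::= { }]
{{{{{}}B}B}B}B => {{{{{}}{}}B}B}B   [B ::= { }]
{{{{{}}{}}B}B}B => {{{{{}}{}}{}}B}B   [B ::= { }]
{{{{{}}{}}{}}B}B => {{{{{}}{}}{}}{}}B   [B ::= { }]
{{{{{}}{}}{}}{}}B => {{{{{}}{}}{}}{}}{}   [B ::= { }]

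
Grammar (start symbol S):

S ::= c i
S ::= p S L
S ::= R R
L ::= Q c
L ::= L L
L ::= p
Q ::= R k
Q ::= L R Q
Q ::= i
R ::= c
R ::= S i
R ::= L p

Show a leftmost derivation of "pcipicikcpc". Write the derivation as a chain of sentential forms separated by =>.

S => RR => LpR => QcpR => RkcpR => SikcpR => RRikcpR => SiRikcpR => pSLiRikcpR => pciLiRikcpR => pcipiRikcpR => pcipicikcpR => pcipicikcpc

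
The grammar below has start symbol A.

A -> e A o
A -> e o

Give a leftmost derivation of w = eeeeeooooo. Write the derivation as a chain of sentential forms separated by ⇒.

A ⇒ eAo   [A -> e A o]
eAo ⇒ eeAoo   [A -> e A o]
eeAoo ⇒ eeeAooo   [A -> e A o]
eeeAooo ⇒ eeeeAoooo   [A -> e A o]
eeeeAoooo ⇒ eeeeeooooo   [A -> e o]

A ⇒ eAo ⇒ eeAoo ⇒ eeeAooo ⇒ eeeeAoooo ⇒ eeeeeooooo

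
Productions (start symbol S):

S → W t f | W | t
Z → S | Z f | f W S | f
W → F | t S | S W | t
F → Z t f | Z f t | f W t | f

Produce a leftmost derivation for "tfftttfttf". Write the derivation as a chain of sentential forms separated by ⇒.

S ⇒ Wtf ⇒ tStf ⇒ tWtf ⇒ tFtf ⇒ tZfttf ⇒ tfWSfttf ⇒ tfFSfttf ⇒ tffWtSfttf ⇒ tffttSfttf ⇒ tfftttfttf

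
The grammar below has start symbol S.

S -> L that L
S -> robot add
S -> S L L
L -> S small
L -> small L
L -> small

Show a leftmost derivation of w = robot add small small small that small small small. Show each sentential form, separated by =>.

S => S L L   [S -> S L L]
S L L => L that L L L   [S -> L that L]
L that L L L => S small that L L L   [L -> S small]
S small that L L L => S L L small that L L L   [S -> S L L]
S L L small that L L L => robot add L L small that L L L   [S -> robot add]
robot add L L small that L L L => robot add small L small that L L L   [L -> small]
robot add small L small that L L L => robot add small small small that L L L   [L -> small]
robot add small small small that L L L => robot add small small small that small L L   [L -> small]
robot add small small small that small L L => robot add small small small that small small L   [L -> small]
robot add small small small that small small L => robot add small small small that small small small   [L -> small]

S => S L L => L that L L L => S small that L L L => S L L small that L L L => robot add L L small that L L L => robot add small L small that L L L => robot add small small small that L L L => robot add small small small that small L L => robot add small small small that small small L => robot add small small small that small small small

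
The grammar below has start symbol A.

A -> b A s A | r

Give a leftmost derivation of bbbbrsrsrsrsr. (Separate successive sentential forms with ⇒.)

A⇒bAsA⇒bbAsAsA⇒bbbAsAsAsA⇒bbbbAsAsAsAsA⇒bbbbrsAsAsAsA⇒bbbbrsrsAsAsA⇒bbbbrsrsrsAsA⇒bbbbrsrsrsrsA⇒bbbbrsrsrsrsr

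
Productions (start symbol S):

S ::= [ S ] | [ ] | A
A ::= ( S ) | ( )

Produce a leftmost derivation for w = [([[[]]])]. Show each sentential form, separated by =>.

S=>[S]=>[A]=>[(S)]=>[([S])]=>[([[S]])]=>[([[[]]])]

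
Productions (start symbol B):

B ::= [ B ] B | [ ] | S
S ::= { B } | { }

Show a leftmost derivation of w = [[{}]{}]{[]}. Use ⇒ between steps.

B ⇒ [B]B ⇒ [[B]B]B ⇒ [[S]B]B ⇒ [[{}]B]B ⇒ [[{}]S]B ⇒ [[{}]{}]B ⇒ [[{}]{}]S ⇒ [[{}]{}]{B} ⇒ [[{}]{}]{[]}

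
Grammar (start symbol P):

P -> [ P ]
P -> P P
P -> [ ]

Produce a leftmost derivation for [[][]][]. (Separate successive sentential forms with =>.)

P => PP => [P]P => [PP]P => [[]P]P => [[][]]P => [[][]][]

P => PP   [P -> P P]
PP => [P]P   [P -> [ P ]]
[P]P => [PP]P   [P -> P P]
[PP]P => [[]P]P   [P -> [ ]]
[[]P]P => [[][]]P   [P -> [ ]]
[[][]]P => [[][]][]   [P -> [ ]]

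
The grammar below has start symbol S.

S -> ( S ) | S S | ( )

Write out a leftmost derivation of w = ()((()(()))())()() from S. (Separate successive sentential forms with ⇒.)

S ⇒ SS ⇒ SSS ⇒ ()SS ⇒ ()SSS ⇒ ()(S)SS ⇒ ()(SS)SS ⇒ ()((S)S)SS ⇒ ()((SS)S)SS ⇒ ()((()S)S)SS ⇒ ()((()(S))S)SS ⇒ ()((()(()))S)SS ⇒ ()((()(()))())SS ⇒ ()((()(()))())()S ⇒ ()((()(()))())()()

S ⇒ SS   [S -> S S]
SS ⇒ SSS   [S -> S S]
SSS ⇒ ()SS   [S -> ( )]
()SS ⇒ ()SSS   [S -> S S]
()SSS ⇒ ()(S)SS   [S -> ( S )]
()(S)SS ⇒ ()(SS)SS   [S -> S S]
()(SS)SS ⇒ ()((S)S)SS   [S -> ( S )]
()((S)S)SS ⇒ ()((SS)S)SS   [S -> S S]
()((SS)S)SS ⇒ ()((()S)S)SS   [S -> ( )]
()((()S)S)SS ⇒ ()((()(S))S)SS   [S -> ( S )]
()((()(S))S)SS ⇒ ()((()(()))S)SS   [S -> ( )]
()((()(()))S)SS ⇒ ()((()(()))())SS   [S -> ( )]
()((()(()))())SS ⇒ ()((()(()))())()S   [S -> ( )]
()((()(()))())()S ⇒ ()((()(()))())()()   [S -> ( )]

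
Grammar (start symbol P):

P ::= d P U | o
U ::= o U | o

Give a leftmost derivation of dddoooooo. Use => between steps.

P => dPU   [P ::= d P U]
dPU => ddPUU   [P ::= d P U]
ddPUU => dddPUUU   [P ::= d P U]
dddPUUU => dddoUUU   [P ::= o]
dddoUUU => dddooUUU   [U ::= o U]
dddooUUU => dddoooUUU   [U ::= o U]
dddoooUUU => dddooooUU   [U ::= o]
dddooooUU => dddoooooU   [U ::= o]
dddoooooU => dddoooooo   [U ::= o]

P => dPU => ddPUU => dddPUUU => dddoUUU => dddooUUU => dddoooUUU => dddooooUU => dddoooooU => dddoooooo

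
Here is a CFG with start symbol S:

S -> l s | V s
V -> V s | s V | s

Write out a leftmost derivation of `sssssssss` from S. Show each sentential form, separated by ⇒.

S ⇒ Vs ⇒ sVs ⇒ ssVs ⇒ sssVs ⇒ ssssVs ⇒ sssssVs ⇒ sssssVss ⇒ ssssssVss ⇒ sssssssss

S ⇒ Vs   [S -> V s]
Vs ⇒ sVs   [V -> s V]
sVs ⇒ ssVs   [V -> s V]
ssVs ⇒ sssVs   [V -> s V]
sssVs ⇒ ssssVs   [V -> s V]
ssssVs ⇒ sssssVs   [V -> s V]
sssssVs ⇒ sssssVss   [V -> V s]
sssssVss ⇒ ssssssVss   [V -> s V]
ssssssVss ⇒ sssssssss   [V -> s]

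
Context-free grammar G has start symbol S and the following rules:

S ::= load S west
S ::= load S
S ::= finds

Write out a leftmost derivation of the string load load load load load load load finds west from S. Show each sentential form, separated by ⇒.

S ⇒ load S   [S ::= load S]
load S ⇒ load load S   [S ::= load S]
load load S ⇒ load load load S west   [S ::= load S west]
load load load S west ⇒ load load load load S west   [S ::= load S]
load load load load S west ⇒ load load load load load S west   [S ::= load S]
load load load load load S west ⇒ load load load load load load S west   [S ::= load S]
load load load load load load S west ⇒ load load load load load load load S west   [S ::= load S]
load load load load load load load S west ⇒ load load load load load load load finds west   [S ::= finds]

S ⇒ load S ⇒ load load S ⇒ load load load S west ⇒ load load load load S west ⇒ load load load load load S west ⇒ load load load load load load S west ⇒ load load load load load load load S west ⇒ load load load load load load load finds west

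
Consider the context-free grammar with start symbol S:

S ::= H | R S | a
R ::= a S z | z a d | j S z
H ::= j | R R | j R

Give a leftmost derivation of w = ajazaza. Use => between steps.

S => RS => aSzS => aRSzS => ajSzSzS => ajazSzS => ajazazS => ajazaza

S => RS   [S ::= R S]
RS => aSzS   [R ::= a S z]
aSzS => aRSzS   [S ::= R S]
aRSzS => ajSzSzS   [R ::= j S z]
ajSzSzS => ajazSzS   [S ::= a]
ajazSzS => ajazazS   [S ::= a]
ajazazS => ajazaza   [S ::= a]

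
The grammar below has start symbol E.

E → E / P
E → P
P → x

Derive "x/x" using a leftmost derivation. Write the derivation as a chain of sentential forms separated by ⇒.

E ⇒ E/P   [E → E / P]
E/P ⇒ P/P   [E → P]
P/P ⇒ x/P   [P → x]
x/P ⇒ x/x   [P → x]

E⇒E/P⇒P/P⇒x/P⇒x/x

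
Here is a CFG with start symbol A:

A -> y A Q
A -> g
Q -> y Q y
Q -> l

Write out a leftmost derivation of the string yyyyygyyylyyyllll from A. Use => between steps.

A => yAQ => yyAQQ => yyyAQQQ => yyyyAQQQQ => yyyyyAQQQQQ => yyyyygQQQQQ => yyyyygyQyQQQQ => yyyyygyyQyyQQQQ => yyyyygyyyQyyyQQQQ => yyyyygyyylyyyQQQQ => yyyyygyyylyyylQQQ => yyyyygyyylyyyllQQ => yyyyygyyylyyylllQ => yyyyygyyylyyyllll

A => yAQ   [A -> y A Q]
yAQ => yyAQQ   [A -> y A Q]
yyAQQ => yyyAQQQ   [A -> y A Q]
yyyAQQQ => yyyyAQQQQ   [A -> y A Q]
yyyyAQQQQ => yyyyyAQQQQQ   [A -> y A Q]
yyyyyAQQQQQ => yyyyygQQQQQ   [A -> g]
yyyyygQQQQQ => yyyyygyQyQQQQ   [Q -> y Q y]
yyyyygyQyQQQQ => yyyyygyyQyyQQQQ   [Q -> y Q y]
yyyyygyyQyyQQQQ => yyyyygyyyQyyyQQQQ   [Q -> y Q y]
yyyyygyyyQyyyQQQQ => yyyyygyyylyyyQQQQ   [Q -> l]
yyyyygyyylyyyQQQQ => yyyyygyyylyyylQQQ   [Q -> l]
yyyyygyyylyyylQQQ => yyyyygyyylyyyllQQ   [Q -> l]
yyyyygyyylyyyllQQ => yyyyygyyylyyylllQ   [Q -> l]
yyyyygyyylyyylllQ => yyyyygyyylyyyllll   [Q -> l]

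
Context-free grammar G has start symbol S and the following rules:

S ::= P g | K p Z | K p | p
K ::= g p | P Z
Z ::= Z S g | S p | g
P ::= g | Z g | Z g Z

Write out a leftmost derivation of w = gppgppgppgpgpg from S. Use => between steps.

S => KpZ   [S ::= K p Z]
KpZ => gppZ   [K ::= g p]
gppZ => gppZSg   [Z ::= Z S g]
gppZSg => gppZSgSg   [Z ::= Z S g]
gppZSgSg => gppZSgSgSg   [Z ::= Z S g]
gppZSgSgSg => gppSpSgSgSg   [Z ::= S p]
gppSpSgSgSg => gppKpZpSgSgSg   [S ::= K p Z]
gppKpZpSgSgSg => gppgppZpSgSgSg   [K ::= g p]
gppgppZpSgSgSg => gppgppgpSgSgSg   [Z ::= g]
gppgppgpSgSgSg => gppgppgppgSgSg   [S ::= p]
gppgppgppgSgSg => gppgppgppgpgSg   [S ::= p]
gppgppgppgpgSg => gppgppgppgpgpg   [S ::= p]

S => KpZ => gppZ => gppZSg => gppZSgSg => gppZSgSgSg => gppSpSgSgSg => gppKpZpSgSgSg => gppgppZpSgSgSg => gppgppgpSgSgSg => gppgppgppgSgSg => gppgppgppgpgSg => gppgppgppgpgpg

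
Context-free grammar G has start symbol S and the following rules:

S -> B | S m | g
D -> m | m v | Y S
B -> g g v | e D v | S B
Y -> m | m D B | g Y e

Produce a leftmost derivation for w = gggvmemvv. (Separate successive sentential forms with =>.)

S=>B=>SB=>SmB=>BmB=>SBmB=>gBmB=>gggvmB=>gggvmeDv=>gggvmemvv

S => B   [S -> B]
B => SB   [B -> S B]
SB => SmB   [S -> S m]
SmB => BmB   [S -> B]
BmB => SBmB   [B -> S B]
SBmB => gBmB   [S -> g]
gBmB => gggvmB   [B -> g g v]
gggvmB => gggvmeDv   [B -> e D v]
gggvmeDv => gggvmemvv   [D -> m v]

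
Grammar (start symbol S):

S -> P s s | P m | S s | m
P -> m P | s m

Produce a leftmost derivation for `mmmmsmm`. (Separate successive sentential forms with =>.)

S => Pm   [S -> P m]
Pm => mPm   [P -> m P]
mPm => mmPm   [P -> m P]
mmPm => mmmPm   [P -> m P]
mmmPm => mmmmPm   [P -> m P]
mmmmPm => mmmmsmm   [P -> s m]

S => Pm => mPm => mmPm => mmmPm => mmmmPm => mmmmsmm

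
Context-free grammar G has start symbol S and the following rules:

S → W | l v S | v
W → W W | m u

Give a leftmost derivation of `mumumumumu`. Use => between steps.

S => W => WW => muW => muWW => muWWW => muWWWW => mumuWWW => mumumuWW => mumumumuW => mumumumumu

S => W   [S → W]
W => WW   [W → W W]
WW => muW   [W → m u]
muW => muWW   [W → W W]
muWW => muWWW   [W → W W]
muWWW => muWWWW   [W → W W]
muWWWW => mumuWWW   [W → m u]
mumuWWW => mumumuWW   [W → m u]
mumumuWW => mumumumuW   [W → m u]
mumumumuW => mumumumumu   [W → m u]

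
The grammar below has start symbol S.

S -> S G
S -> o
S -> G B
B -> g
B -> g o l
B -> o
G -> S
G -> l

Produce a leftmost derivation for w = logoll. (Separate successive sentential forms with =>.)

S=>SG=>GBG=>SBG=>GBBG=>lBBG=>loBG=>logolG=>logoll

S => SG   [S -> S G]
SG => GBG   [S -> G B]
GBG => SBG   [G -> S]
SBG => GBBG   [S -> G B]
GBBG => lBBG   [G -> l]
lBBG => loBG   [B -> o]
loBG => logolG   [B -> g o l]
logolG => logoll   [G -> l]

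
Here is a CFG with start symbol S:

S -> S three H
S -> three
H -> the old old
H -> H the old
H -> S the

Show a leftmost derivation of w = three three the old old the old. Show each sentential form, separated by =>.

S => S three H   [S -> S three H]
S three H => three three H   [S -> three]
three three H => three three H the old   [H -> H the old]
three three H the old => three three the old old the old   [H -> the old old]

S => S three H => three three H => three three H the old => three three the old old the old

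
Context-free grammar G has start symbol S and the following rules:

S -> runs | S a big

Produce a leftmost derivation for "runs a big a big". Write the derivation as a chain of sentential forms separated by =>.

S => S a big => S a big a big => runs a big a big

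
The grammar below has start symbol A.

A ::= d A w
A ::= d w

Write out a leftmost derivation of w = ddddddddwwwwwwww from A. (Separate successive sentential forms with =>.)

A => dAw => ddAww => dddAwww => ddddAwwww => dddddAwwwww => ddddddAwwwwww => dddddddAwwwwwww => ddddddddwwwwwwww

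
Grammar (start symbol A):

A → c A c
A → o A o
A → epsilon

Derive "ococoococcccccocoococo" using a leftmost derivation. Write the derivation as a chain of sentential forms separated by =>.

A => oAo => ocAco => ocoAoco => ococAcoco => ococoAococo => ococooAoococo => ococoocAcoococo => ococoocoAocoococo => ococoococAcocoococo => ococoococcAccocoococo => ococoococccAcccocoococo => ococoococcccccocoococo

A => oAo   [A → o A o]
oAo => ocAco   [A → c A c]
ocAco => ocoAoco   [A → o A o]
ocoAoco => ococAcoco   [A → c A c]
ococAcoco => ococoAococo   [A → o A o]
ococoAococo => ococooAoococo   [A → o A o]
ococooAoococo => ococoocAcoococo   [A → c A c]
ococoocAcoococo => ococoocoAocoococo   [A → o A o]
ococoocoAocoococo => ococoococAcocoococo   [A → c A c]
ococoococAcocoococo => ococoococcAccocoococo   [A → c A c]
ococoococcAccocoococo => ococoococccAcccocoococo   [A → c A c]
ococoococccAcccocoococo => ococoococcccccocoococo   [A → epsilon]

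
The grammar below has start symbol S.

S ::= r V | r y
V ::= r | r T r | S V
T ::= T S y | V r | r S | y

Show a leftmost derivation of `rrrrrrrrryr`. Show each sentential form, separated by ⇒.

S ⇒ rV   [S ::= r V]
rV ⇒ rSV   [V ::= S V]
rSV ⇒ rrVV   [S ::= r V]
rrVV ⇒ rrrTrV   [V ::= r T r]
rrrTrV ⇒ rrrVrrV   [T ::= V r]
rrrVrrV ⇒ rrrrrrV   [V ::= r]
rrrrrrV ⇒ rrrrrrrTr   [V ::= r T r]
rrrrrrrTr ⇒ rrrrrrrrSr   [T ::= r S]
rrrrrrrrSr ⇒ rrrrrrrrryr   [S ::= r y]

S⇒rV⇒rSV⇒rrVV⇒rrrTrV⇒rrrVrrV⇒rrrrrrV⇒rrrrrrrTr⇒rrrrrrrrSr⇒rrrrrrrrryr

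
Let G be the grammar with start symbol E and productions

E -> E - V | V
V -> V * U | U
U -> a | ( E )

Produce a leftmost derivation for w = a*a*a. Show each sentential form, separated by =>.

E => V => V*U => V*U*U => U*U*U => a*U*U => a*a*U => a*a*a

E => V   [E -> V]
V => V*U   [V -> V * U]
V*U => V*U*U   [V -> V * U]
V*U*U => U*U*U   [V -> U]
U*U*U => a*U*U   [U -> a]
a*U*U => a*a*U   [U -> a]
a*a*U => a*a*a   [U -> a]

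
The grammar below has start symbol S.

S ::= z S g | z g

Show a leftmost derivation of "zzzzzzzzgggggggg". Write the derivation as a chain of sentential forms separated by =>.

S=>zSg=>zzSgg=>zzzSggg=>zzzzSgggg=>zzzzzSggggg=>zzzzzzSgggggg=>zzzzzzzSggggggg=>zzzzzzzzgggggggg

S => zSg   [S ::= z S g]
zSg => zzSgg   [S ::= z S g]
zzSgg => zzzSggg   [S ::= z S g]
zzzSggg => zzzzSgggg   [S ::= z S g]
zzzzSgggg => zzzzzSggggg   [S ::= z S g]
zzzzzSggggg => zzzzzzSgggggg   [S ::= z S g]
zzzzzzSgggggg => zzzzzzzSggggggg   [S ::= z S g]
zzzzzzzSggggggg => zzzzzzzzgggggggg   [S ::= z g]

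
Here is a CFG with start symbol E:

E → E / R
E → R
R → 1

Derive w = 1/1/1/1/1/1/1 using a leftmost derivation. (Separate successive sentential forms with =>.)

E => E/R => E/R/R => E/R/R/R => E/R/R/R/R => E/R/R/R/R/R => E/R/R/R/R/R/R => R/R/R/R/R/R/R => 1/R/R/R/R/R/R => 1/1/R/R/R/R/R => 1/1/1/R/R/R/R => 1/1/1/1/R/R/R => 1/1/1/1/1/R/R => 1/1/1/1/1/1/R => 1/1/1/1/1/1/1

E => E/R   [E → E / R]
E/R => E/R/R   [E → E / R]
E/R/R => E/R/R/R   [E → E / R]
E/R/R/R => E/R/R/R/R   [E → E / R]
E/R/R/R/R => E/R/R/R/R/R   [E → E / R]
E/R/R/R/R/R => E/R/R/R/R/R/R   [E → E / R]
E/R/R/R/R/R/R => R/R/R/R/R/R/R   [E → R]
R/R/R/R/R/R/R => 1/R/R/R/R/R/R   [R → 1]
1/R/R/R/R/R/R => 1/1/R/R/R/R/R   [R → 1]
1/1/R/R/R/R/R => 1/1/1/R/R/R/R   [R → 1]
1/1/1/R/R/R/R => 1/1/1/1/R/R/R   [R → 1]
1/1/1/1/R/R/R => 1/1/1/1/1/R/R   [R → 1]
1/1/1/1/1/R/R => 1/1/1/1/1/1/R   [R → 1]
1/1/1/1/1/1/R => 1/1/1/1/1/1/1   [R → 1]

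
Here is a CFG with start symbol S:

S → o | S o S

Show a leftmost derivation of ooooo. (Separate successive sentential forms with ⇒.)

S ⇒ SoS   [S → S o S]
SoS ⇒ ooS   [S → o]
ooS ⇒ ooSoS   [S → S o S]
ooSoS ⇒ ooooS   [S → o]
ooooS ⇒ ooooo   [S → o]

S ⇒ SoS ⇒ ooS ⇒ ooSoS ⇒ ooooS ⇒ ooooo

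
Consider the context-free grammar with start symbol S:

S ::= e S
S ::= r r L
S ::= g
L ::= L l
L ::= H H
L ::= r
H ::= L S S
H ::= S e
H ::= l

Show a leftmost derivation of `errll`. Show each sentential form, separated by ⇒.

S ⇒ eS ⇒ errL ⇒ errHH ⇒ errlH ⇒ errll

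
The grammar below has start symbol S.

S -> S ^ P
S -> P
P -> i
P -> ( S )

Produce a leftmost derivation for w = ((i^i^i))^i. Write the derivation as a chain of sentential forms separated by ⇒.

S⇒S^P⇒P^P⇒(S)^P⇒(P)^P⇒((S))^P⇒((S^P))^P⇒((S^P^P))^P⇒((P^P^P))^P⇒((i^P^P))^P⇒((i^i^P))^P⇒((i^i^i))^P⇒((i^i^i))^i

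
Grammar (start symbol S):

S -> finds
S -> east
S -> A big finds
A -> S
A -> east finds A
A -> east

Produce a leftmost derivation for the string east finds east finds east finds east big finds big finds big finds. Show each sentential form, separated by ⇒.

S ⇒ A big finds ⇒ east finds A big finds ⇒ east finds S big finds ⇒ east finds A big finds big finds ⇒ east finds east finds A big finds big finds ⇒ east finds east finds east finds A big finds big finds ⇒ east finds east finds east finds S big finds big finds ⇒ east finds east finds east finds A big finds big finds big finds ⇒ east finds east finds east finds east big finds big finds big finds

S ⇒ A big finds   [S -> A big finds]
A big finds ⇒ east finds A big finds   [A -> east finds A]
east finds A big finds ⇒ east finds S big finds   [A -> S]
east finds S big finds ⇒ east finds A big finds big finds   [S -> A big finds]
east finds A big finds big finds ⇒ east finds east finds A big finds big finds   [A -> east finds A]
east finds east finds A big finds big finds ⇒ east finds east finds east finds A big finds big finds   [A -> east finds A]
east finds east finds east finds A big finds big finds ⇒ east finds east finds east finds S big finds big finds   [A -> S]
east finds east finds east finds S big finds big finds ⇒ east finds east finds east finds A big finds big finds big finds   [S -> A big finds]
east finds east finds east finds A big finds big finds big finds ⇒ east finds east finds east finds east big finds big finds big finds   [A -> east]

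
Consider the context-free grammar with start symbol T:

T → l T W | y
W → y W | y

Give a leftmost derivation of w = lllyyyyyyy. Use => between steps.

T => lTW => llTWW => lllTWWW => lllyWWW => lllyyWW => lllyyyWW => lllyyyyW => lllyyyyyW => lllyyyyyyW => lllyyyyyyy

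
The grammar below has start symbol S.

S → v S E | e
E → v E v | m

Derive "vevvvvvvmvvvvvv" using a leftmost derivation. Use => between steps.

S => vSE   [S → v S E]
vSE => veE   [S → e]
veE => vevEv   [E → v E v]
vevEv => vevvEvv   [E → v E v]
vevvEvv => vevvvEvvv   [E → v E v]
vevvvEvvv => vevvvvEvvvv   [E → v E v]
vevvvvEvvvv => vevvvvvEvvvvv   [E → v E v]
vevvvvvEvvvvv => vevvvvvvEvvvvvv   [E → v E v]
vevvvvvvEvvvvvv => vevvvvvvmvvvvvv   [E → m]

S => vSE => veE => vevEv => vevvEvv => vevvvEvvv => vevvvvEvvvv => vevvvvvEvvvvv => vevvvvvvEvvvvvv => vevvvvvvmvvvvvv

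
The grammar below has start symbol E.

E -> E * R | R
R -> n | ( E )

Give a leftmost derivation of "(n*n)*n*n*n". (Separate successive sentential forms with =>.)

E => E*R   [E -> E * R]
E*R => E*R*R   [E -> E * R]
E*R*R => E*R*R*R   [E -> E * R]
E*R*R*R => R*R*R*R   [E -> R]
R*R*R*R => (E)*R*R*R   [R -> ( E )]
(E)*R*R*R => (E*R)*R*R*R   [E -> E * R]
(E*R)*R*R*R => (R*R)*R*R*R   [E -> R]
(R*R)*R*R*R => (n*R)*R*R*R   [R -> n]
(n*R)*R*R*R => (n*n)*R*R*R   [R -> n]
(n*n)*R*R*R => (n*n)*n*R*R   [R -> n]
(n*n)*n*R*R => (n*n)*n*n*R   [R -> n]
(n*n)*n*n*R => (n*n)*n*n*n   [R -> n]

E => E*R => E*R*R => E*R*R*R => R*R*R*R => (E)*R*R*R => (E*R)*R*R*R => (R*R)*R*R*R => (n*R)*R*R*R => (n*n)*R*R*R => (n*n)*n*R*R => (n*n)*n*n*R => (n*n)*n*n*n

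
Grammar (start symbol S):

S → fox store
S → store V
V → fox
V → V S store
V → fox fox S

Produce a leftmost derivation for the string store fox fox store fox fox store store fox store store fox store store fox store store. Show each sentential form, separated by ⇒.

S ⇒ store V   [S → store V]
store V ⇒ store V S store   [V → V S store]
store V S store ⇒ store V S store S store   [V → V S store]
store V S store S store ⇒ store fox fox S S store S store   [V → fox fox S]
store fox fox S S store S store ⇒ store fox fox store V S store S store   [S → store V]
store fox fox store V S store S store ⇒ store fox fox store V S store S store S store   [V → V S store]
store fox fox store V S store S store S store ⇒ store fox fox store V S store S store S store S store   [V → V S store]
store fox fox store V S store S store S store S store ⇒ store fox fox store fox S store S store S store S store   [V → fox]
store fox fox store fox S store S store S store S store ⇒ store fox fox store fox fox store store S store S store S store   [S → fox store]
store fox fox store fox fox store store S store S store S store ⇒ store fox fox store fox fox store store fox store store S store S store   [S → fox store]
store fox fox store fox fox store store fox store store S store S store ⇒ store fox fox store fox fox store store fox store store fox store store S store   [S → fox store]
store fox fox store fox fox store store fox store store fox store store S store ⇒ store fox fox store fox fox store store fox store store fox store store fox store store   [S → fox store]

S ⇒ store V ⇒ store V S store ⇒ store V S store S store ⇒ store fox fox S S store S store ⇒ store fox fox store V S store S store ⇒ store fox fox store V S store S store S store ⇒ store fox fox store V S store S store S store S store ⇒ store fox fox store fox S store S store S store S store ⇒ store fox fox store fox fox store store S store S store S store ⇒ store fox fox store fox fox store store fox store store S store S store ⇒ store fox fox store fox fox store store fox store store fox store store S store ⇒ store fox fox store fox fox store store fox store store fox store store fox store store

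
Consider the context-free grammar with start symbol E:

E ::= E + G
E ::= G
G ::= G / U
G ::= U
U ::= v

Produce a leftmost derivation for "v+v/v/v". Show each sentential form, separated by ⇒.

E ⇒ E+G   [E ::= E + G]
E+G ⇒ G+G   [E ::= G]
G+G ⇒ U+G   [G ::= U]
U+G ⇒ v+G   [U ::= v]
v+G ⇒ v+G/U   [G ::= G / U]
v+G/U ⇒ v+G/U/U   [G ::= G / U]
v+G/U/U ⇒ v+U/U/U   [G ::= U]
v+U/U/U ⇒ v+v/U/U   [U ::= v]
v+v/U/U ⇒ v+v/v/U   [U ::= v]
v+v/v/U ⇒ v+v/v/v   [U ::= v]

E⇒E+G⇒G+G⇒U+G⇒v+G⇒v+G/U⇒v+G/U/U⇒v+U/U/U⇒v+v/U/U⇒v+v/v/U⇒v+v/v/v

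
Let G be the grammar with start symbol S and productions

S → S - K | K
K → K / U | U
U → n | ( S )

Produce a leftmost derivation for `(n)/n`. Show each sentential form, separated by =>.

S => K => K/U => U/U => (S)/U => (K)/U => (U)/U => (n)/U => (n)/n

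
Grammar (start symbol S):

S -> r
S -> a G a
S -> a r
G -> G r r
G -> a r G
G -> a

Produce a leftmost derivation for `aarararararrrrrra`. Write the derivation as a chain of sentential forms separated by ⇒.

S ⇒ aGa   [S -> a G a]
aGa ⇒ aarGa   [G -> a r G]
aarGa ⇒ aararGa   [G -> a r G]
aararGa ⇒ aarararGa   [G -> a r G]
aarararGa ⇒ aarararGrra   [G -> G r r]
aarararGrra ⇒ aarararGrrrra   [G -> G r r]
aarararGrrrra ⇒ aararararGrrrra   [G -> a r G]
aararararGrrrra ⇒ aararararGrrrrrra   [G -> G r r]
aararararGrrrrrra ⇒ aarararararrrrrra   [G -> a]

S⇒aGa⇒aarGa⇒aararGa⇒aarararGa⇒aarararGrra⇒aarararGrrrra⇒aararararGrrrra⇒aararararGrrrrrra⇒aarararararrrrrra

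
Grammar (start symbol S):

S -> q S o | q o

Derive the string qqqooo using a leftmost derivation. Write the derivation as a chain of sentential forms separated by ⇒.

S ⇒ qSo ⇒ qqSoo ⇒ qqqooo

S ⇒ qSo   [S -> q S o]
qSo ⇒ qqSoo   [S -> q S o]
qqSoo ⇒ qqqooo   [S -> q o]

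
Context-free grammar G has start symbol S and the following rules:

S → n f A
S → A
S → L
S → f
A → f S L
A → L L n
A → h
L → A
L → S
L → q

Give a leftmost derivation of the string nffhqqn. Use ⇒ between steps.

S ⇒ nfA ⇒ nfLLn ⇒ nfSLn ⇒ nfALn ⇒ nffSLLn ⇒ nffALLn ⇒ nffhLLn ⇒ nffhqLn ⇒ nffhqqn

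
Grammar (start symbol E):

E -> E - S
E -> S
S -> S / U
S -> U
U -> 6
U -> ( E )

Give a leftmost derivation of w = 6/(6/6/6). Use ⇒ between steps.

E ⇒ S   [E -> S]
S ⇒ S/U   [S -> S / U]
S/U ⇒ U/U   [S -> U]
U/U ⇒ 6/U   [U -> 6]
6/U ⇒ 6/(E)   [U -> ( E )]
6/(E) ⇒ 6/(S)   [E -> S]
6/(S) ⇒ 6/(S/U)   [S -> S / U]
6/(S/U) ⇒ 6/(S/U/U)   [S -> S / U]
6/(S/U/U) ⇒ 6/(U/U/U)   [S -> U]
6/(U/U/U) ⇒ 6/(6/U/U)   [U -> 6]
6/(6/U/U) ⇒ 6/(6/6/U)   [U -> 6]
6/(6/6/U) ⇒ 6/(6/6/6)   [U -> 6]

E ⇒ S ⇒ S/U ⇒ U/U ⇒ 6/U ⇒ 6/(E) ⇒ 6/(S) ⇒ 6/(S/U) ⇒ 6/(S/U/U) ⇒ 6/(U/U/U) ⇒ 6/(6/U/U) ⇒ 6/(6/6/U) ⇒ 6/(6/6/6)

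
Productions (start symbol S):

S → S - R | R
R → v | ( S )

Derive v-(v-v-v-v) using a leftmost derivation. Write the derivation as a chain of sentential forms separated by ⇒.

S ⇒ S-R   [S → S - R]
S-R ⇒ R-R   [S → R]
R-R ⇒ v-R   [R → v]
v-R ⇒ v-(S)   [R → ( S )]
v-(S) ⇒ v-(S-R)   [S → S - R]
v-(S-R) ⇒ v-(S-R-R)   [S → S - R]
v-(S-R-R) ⇒ v-(S-R-R-R)   [S → S - R]
v-(S-R-R-R) ⇒ v-(R-R-R-R)   [S → R]
v-(R-R-R-R) ⇒ v-(v-R-R-R)   [R → v]
v-(v-R-R-R) ⇒ v-(v-v-R-R)   [R → v]
v-(v-v-R-R) ⇒ v-(v-v-v-R)   [R → v]
v-(v-v-v-R) ⇒ v-(v-v-v-v)   [R → v]

S ⇒ S-R ⇒ R-R ⇒ v-R ⇒ v-(S) ⇒ v-(S-R) ⇒ v-(S-R-R) ⇒ v-(S-R-R-R) ⇒ v-(R-R-R-R) ⇒ v-(v-R-R-R) ⇒ v-(v-v-R-R) ⇒ v-(v-v-v-R) ⇒ v-(v-v-v-v)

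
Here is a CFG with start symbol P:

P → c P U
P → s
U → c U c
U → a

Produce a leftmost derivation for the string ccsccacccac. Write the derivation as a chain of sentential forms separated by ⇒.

P ⇒ cPU ⇒ ccPUU ⇒ ccsUU ⇒ ccscUcU ⇒ ccsccUccU ⇒ ccsccaccU ⇒ ccsccacccUc ⇒ ccsccacccac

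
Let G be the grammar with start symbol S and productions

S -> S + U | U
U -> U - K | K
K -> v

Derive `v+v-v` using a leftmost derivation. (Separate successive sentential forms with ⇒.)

S⇒S+U⇒U+U⇒K+U⇒v+U⇒v+U-K⇒v+K-K⇒v+v-K⇒v+v-v

S ⇒ S+U   [S -> S + U]
S+U ⇒ U+U   [S -> U]
U+U ⇒ K+U   [U -> K]
K+U ⇒ v+U   [K -> v]
v+U ⇒ v+U-K   [U -> U - K]
v+U-K ⇒ v+K-K   [U -> K]
v+K-K ⇒ v+v-K   [K -> v]
v+v-K ⇒ v+v-v   [K -> v]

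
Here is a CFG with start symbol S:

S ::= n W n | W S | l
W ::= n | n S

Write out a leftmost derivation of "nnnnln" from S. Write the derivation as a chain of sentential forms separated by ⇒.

S ⇒ WS ⇒ nS ⇒ nnWn ⇒ nnnSn ⇒ nnnWSn ⇒ nnnnSn ⇒ nnnnln

S ⇒ WS   [S ::= W S]
WS ⇒ nS   [W ::= n]
nS ⇒ nnWn   [S ::= n W n]
nnWn ⇒ nnnSn   [W ::= n S]
nnnSn ⇒ nnnWSn   [S ::= W S]
nnnWSn ⇒ nnnnSn   [W ::= n]
nnnnSn ⇒ nnnnln   [S ::= l]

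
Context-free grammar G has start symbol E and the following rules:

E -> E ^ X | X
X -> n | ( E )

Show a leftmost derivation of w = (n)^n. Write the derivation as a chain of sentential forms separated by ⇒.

E ⇒ E^X ⇒ X^X ⇒ (E)^X ⇒ (X)^X ⇒ (n)^X ⇒ (n)^n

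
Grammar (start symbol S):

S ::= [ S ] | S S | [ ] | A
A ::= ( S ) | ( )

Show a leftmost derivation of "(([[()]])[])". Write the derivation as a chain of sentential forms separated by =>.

S=>A=>(S)=>(SS)=>(AS)=>((S)S)=>(([S])S)=>(([[S]])S)=>(([[A]])S)=>(([[()]])S)=>(([[()]])[])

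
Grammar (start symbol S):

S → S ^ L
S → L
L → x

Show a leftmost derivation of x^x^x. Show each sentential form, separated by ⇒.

S ⇒ S^L ⇒ S^L^L ⇒ L^L^L ⇒ x^L^L ⇒ x^x^L ⇒ x^x^x

S ⇒ S^L   [S → S ^ L]
S^L ⇒ S^L^L   [S → S ^ L]
S^L^L ⇒ L^L^L   [S → L]
L^L^L ⇒ x^L^L   [L → x]
x^L^L ⇒ x^x^L   [L → x]
x^x^L ⇒ x^x^x   [L → x]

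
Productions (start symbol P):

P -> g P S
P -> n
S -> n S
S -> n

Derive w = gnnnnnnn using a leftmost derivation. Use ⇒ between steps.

P ⇒ gPS ⇒ gnS ⇒ gnnS ⇒ gnnnS ⇒ gnnnnS ⇒ gnnnnnS ⇒ gnnnnnnS ⇒ gnnnnnnn

P ⇒ gPS   [P -> g P S]
gPS ⇒ gnS   [P -> n]
gnS ⇒ gnnS   [S -> n S]
gnnS ⇒ gnnnS   [S -> n S]
gnnnS ⇒ gnnnnS   [S -> n S]
gnnnnS ⇒ gnnnnnS   [S -> n S]
gnnnnnS ⇒ gnnnnnnS   [S -> n S]
gnnnnnnS ⇒ gnnnnnnn   [S -> n]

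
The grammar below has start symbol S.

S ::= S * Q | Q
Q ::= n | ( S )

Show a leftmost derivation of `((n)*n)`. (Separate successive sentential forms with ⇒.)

S ⇒ Q ⇒ (S) ⇒ (S*Q) ⇒ (Q*Q) ⇒ ((S)*Q) ⇒ ((Q)*Q) ⇒ ((n)*Q) ⇒ ((n)*n)

S ⇒ Q   [S ::= Q]
Q ⇒ (S)   [Q ::= ( S )]
(S) ⇒ (S*Q)   [S ::= S * Q]
(S*Q) ⇒ (Q*Q)   [S ::= Q]
(Q*Q) ⇒ ((S)*Q)   [Q ::= ( S )]
((S)*Q) ⇒ ((Q)*Q)   [S ::= Q]
((Q)*Q) ⇒ ((n)*Q)   [Q ::= n]
((n)*Q) ⇒ ((n)*n)   [Q ::= n]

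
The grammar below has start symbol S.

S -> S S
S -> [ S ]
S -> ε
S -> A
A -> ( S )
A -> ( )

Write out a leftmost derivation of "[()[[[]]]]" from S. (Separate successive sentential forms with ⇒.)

S ⇒ [S]   [S -> [ S ]]
[S] ⇒ [SS]   [S -> S S]
[SS] ⇒ [AS]   [S -> A]
[AS] ⇒ [()S]   [A -> ( )]
[()S] ⇒ [()[S]]   [S -> [ S ]]
[()[S]] ⇒ [()[[S]]]   [S -> [ S ]]
[()[[S]]] ⇒ [()[[[S]]]]   [S -> [ S ]]
[()[[[S]]]] ⇒ [()[[[]]]]   [S -> ε]

S⇒[S]⇒[SS]⇒[AS]⇒[()S]⇒[()[S]]⇒[()[[S]]]⇒[()[[[S]]]]⇒[()[[[]]]]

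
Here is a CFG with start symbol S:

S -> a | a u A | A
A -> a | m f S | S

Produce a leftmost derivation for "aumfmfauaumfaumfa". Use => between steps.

S => auA => aumfS => aumfA => aumfmfS => aumfmfauA => aumfmfauS => aumfmfauauA => aumfmfauaumfS => aumfmfauaumfauA => aumfmfauaumfaumfS => aumfmfauaumfaumfa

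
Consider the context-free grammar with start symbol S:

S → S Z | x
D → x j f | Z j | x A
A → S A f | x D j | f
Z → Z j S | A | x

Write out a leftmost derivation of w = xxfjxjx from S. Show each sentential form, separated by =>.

S => SZ => SZZ => xZZ => xxZ => xxZjS => xxZjSjS => xxAjSjS => xxfjSjS => xxfjxjS => xxfjxjx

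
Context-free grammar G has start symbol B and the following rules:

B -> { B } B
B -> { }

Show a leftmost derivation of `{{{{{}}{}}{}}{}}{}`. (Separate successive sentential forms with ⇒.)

B⇒{B}B⇒{{B}B}B⇒{{{B}B}B}B⇒{{{{B}B}B}B}B⇒{{{{{}}B}B}B}B⇒{{{{{}}{}}B}B}B⇒{{{{{}}{}}{}}B}B⇒{{{{{}}{}}{}}{}}B⇒{{{{{}}{}}{}}{}}{}

B ⇒ {B}B   [B -> { B } B]
{B}B ⇒ {{B}B}B   [B -> { B } B]
{{B}B}B ⇒ {{{B}B}B}B   [B -> { B } B]
{{{B}B}B}B ⇒ {{{{B}B}B}B}B   [B -> { B } B]
{{{{B}B}B}B}B ⇒ {{{{{}}B}B}B}B   [B -> { }]
{{{{{}}B}B}B}B ⇒ {{{{{}}{}}B}B}B   [B -> { }]
{{{{{}}{}}B}B}B ⇒ {{{{{}}{}}{}}B}B   [B -> { }]
{{{{{}}{}}{}}B}B ⇒ {{{{{}}{}}{}}{}}B   [B -> { }]
{{{{{}}{}}{}}{}}B ⇒ {{{{{}}{}}{}}{}}{}   [B -> { }]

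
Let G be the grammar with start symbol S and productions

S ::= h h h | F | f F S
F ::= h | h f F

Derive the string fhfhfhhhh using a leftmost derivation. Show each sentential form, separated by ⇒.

S ⇒ fFS   [S ::= f F S]
fFS ⇒ fhfFS   [F ::= h f F]
fhfFS ⇒ fhfhfFS   [F ::= h f F]
fhfhfFS ⇒ fhfhfhS   [F ::= h]
fhfhfhS ⇒ fhfhfhhhh   [S ::= h h h]

S⇒fFS⇒fhfFS⇒fhfhfFS⇒fhfhfhS⇒fhfhfhhhh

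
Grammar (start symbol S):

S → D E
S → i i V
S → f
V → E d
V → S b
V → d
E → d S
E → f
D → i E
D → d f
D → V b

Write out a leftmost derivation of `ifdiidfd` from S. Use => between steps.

S=>DE=>iEE=>ifE=>ifdS=>ifdiiV=>ifdiiEd=>ifdiidSd=>ifdiidfd

S => DE   [S → D E]
DE => iEE   [D → i E]
iEE => ifE   [E → f]
ifE => ifdS   [E → d S]
ifdS => ifdiiV   [S → i i V]
ifdiiV => ifdiiEd   [V → E d]
ifdiiEd => ifdiidSd   [E → d S]
ifdiidSd => ifdiidfd   [S → f]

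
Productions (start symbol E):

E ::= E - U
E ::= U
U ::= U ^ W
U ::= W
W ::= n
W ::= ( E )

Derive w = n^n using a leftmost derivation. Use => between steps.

E => U => U^W => W^W => n^W => n^n

E => U   [E ::= U]
U => U^W   [U ::= U ^ W]
U^W => W^W   [U ::= W]
W^W => n^W   [W ::= n]
n^W => n^n   [W ::= n]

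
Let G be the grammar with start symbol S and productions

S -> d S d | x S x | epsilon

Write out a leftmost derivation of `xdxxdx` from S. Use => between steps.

S => xSx   [S -> x S x]
xSx => xdSdx   [S -> d S d]
xdSdx => xdxSxdx   [S -> x S x]
xdxSxdx => xdxxdx   [S -> epsilon]

S=>xSx=>xdSdx=>xdxSxdx=>xdxxdx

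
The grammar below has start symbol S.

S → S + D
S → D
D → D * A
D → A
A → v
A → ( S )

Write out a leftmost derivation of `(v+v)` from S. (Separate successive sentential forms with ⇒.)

S⇒D⇒A⇒(S)⇒(S+D)⇒(D+D)⇒(A+D)⇒(v+D)⇒(v+A)⇒(v+v)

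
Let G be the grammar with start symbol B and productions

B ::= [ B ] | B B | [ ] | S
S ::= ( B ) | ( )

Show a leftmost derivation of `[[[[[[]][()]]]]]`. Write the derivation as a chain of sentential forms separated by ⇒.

B ⇒ [B] ⇒ [[B]] ⇒ [[[B]]] ⇒ [[[[B]]]] ⇒ [[[[BB]]]] ⇒ [[[[[B]B]]]] ⇒ [[[[[[]]B]]]] ⇒ [[[[[[]][B]]]]] ⇒ [[[[[[]][S]]]]] ⇒ [[[[[[]][()]]]]]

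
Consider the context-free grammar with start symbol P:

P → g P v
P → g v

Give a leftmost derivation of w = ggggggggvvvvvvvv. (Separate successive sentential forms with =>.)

P=>gPv=>ggPvv=>gggPvvv=>ggggPvvvv=>gggggPvvvvv=>ggggggPvvvvvv=>gggggggPvvvvvvv=>ggggggggvvvvvvvv

P => gPv   [P → g P v]
gPv => ggPvv   [P → g P v]
ggPvv => gggPvvv   [P → g P v]
gggPvvv => ggggPvvvv   [P → g P v]
ggggPvvvv => gggggPvvvvv   [P → g P v]
gggggPvvvvv => ggggggPvvvvvv   [P → g P v]
ggggggPvvvvvv => gggggggPvvvvvvv   [P → g P v]
gggggggPvvvvvvv => ggggggggvvvvvvvv   [P → g v]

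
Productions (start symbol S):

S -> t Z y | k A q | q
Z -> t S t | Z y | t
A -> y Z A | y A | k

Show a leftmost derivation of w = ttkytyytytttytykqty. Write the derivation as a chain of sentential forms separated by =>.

S => tZy => ttSty => ttkAqty => ttkyZAqty => ttkyZyAqty => ttkytyAqty => ttkytyyZAqty => ttkytyytAqty => ttkytyytyZAqty => ttkytyytyZyAqty => ttkytyytytStyAqty => ttkytyytyttZytyAqty => ttkytyytytttytyAqty => ttkytyytytttytykqty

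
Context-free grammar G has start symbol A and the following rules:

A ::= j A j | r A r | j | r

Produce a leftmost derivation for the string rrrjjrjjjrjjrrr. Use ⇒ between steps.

A ⇒ rAr   [A ::= r A r]
rAr ⇒ rrArr   [A ::= r A r]
rrArr ⇒ rrrArrr   [A ::= r A r]
rrrArrr ⇒ rrrjAjrrr   [A ::= j A j]
rrrjAjrrr ⇒ rrrjjAjjrrr   [A ::= j A j]
rrrjjAjjrrr ⇒ rrrjjrArjjrrr   [A ::= r A r]
rrrjjrArjjrrr ⇒ rrrjjrjAjrjjrrr   [A ::= j A j]
rrrjjrjAjrjjrrr ⇒ rrrjjrjjjrjjrrr   [A ::= j]

A ⇒ rAr ⇒ rrArr ⇒ rrrArrr ⇒ rrrjAjrrr ⇒ rrrjjAjjrrr ⇒ rrrjjrArjjrrr ⇒ rrrjjrjAjrjjrrr ⇒ rrrjjrjjjrjjrrr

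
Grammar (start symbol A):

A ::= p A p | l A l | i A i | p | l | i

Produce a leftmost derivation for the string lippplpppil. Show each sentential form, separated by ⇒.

A ⇒ lAl   [A ::= l A l]
lAl ⇒ liAil   [A ::= i A i]
liAil ⇒ lipApil   [A ::= p A p]
lipApil ⇒ lippAppil   [A ::= p A p]
lippAppil ⇒ lipppApppil   [A ::= p A p]
lipppApppil ⇒ lippplpppil   [A ::= l]

A ⇒ lAl ⇒ liAil ⇒ lipApil ⇒ lippAppil ⇒ lipppApppil ⇒ lippplpppil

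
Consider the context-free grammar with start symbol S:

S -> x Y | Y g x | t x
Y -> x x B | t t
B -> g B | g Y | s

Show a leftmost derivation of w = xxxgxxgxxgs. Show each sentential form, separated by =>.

S => xY   [S -> x Y]
xY => xxxB   [Y -> x x B]
xxxB => xxxgY   [B -> g Y]
xxxgY => xxxgxxB   [Y -> x x B]
xxxgxxB => xxxgxxgY   [B -> g Y]
xxxgxxgY => xxxgxxgxxB   [Y -> x x B]
xxxgxxgxxB => xxxgxxgxxgB   [B -> g B]
xxxgxxgxxgB => xxxgxxgxxgs   [B -> s]

S => xY => xxxB => xxxgY => xxxgxxB => xxxgxxgY => xxxgxxgxxB => xxxgxxgxxgB => xxxgxxgxxgs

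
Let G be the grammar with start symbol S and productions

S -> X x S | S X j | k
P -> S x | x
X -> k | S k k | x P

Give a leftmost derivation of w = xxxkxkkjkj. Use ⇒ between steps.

S ⇒ SXj ⇒ SXjXj ⇒ XxSXjXj ⇒ xPxSXjXj ⇒ xxxSXjXj ⇒ xxxXxSXjXj ⇒ xxxkxSXjXj ⇒ xxxkxkXjXj ⇒ xxxkxkkjXj ⇒ xxxkxkkjkj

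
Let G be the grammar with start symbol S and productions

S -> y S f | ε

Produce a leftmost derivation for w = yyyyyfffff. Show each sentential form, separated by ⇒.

S ⇒ ySf   [S -> y S f]
ySf ⇒ yySff   [S -> y S f]
yySff ⇒ yyySfff   [S -> y S f]
yyySfff ⇒ yyyySffff   [S -> y S f]
yyyySffff ⇒ yyyyySfffff   [S -> y S f]
yyyyySfffff ⇒ yyyyyfffff   [S -> ε]

S ⇒ ySf ⇒ yySff ⇒ yyySfff ⇒ yyyySffff ⇒ yyyyySfffff ⇒ yyyyyfffff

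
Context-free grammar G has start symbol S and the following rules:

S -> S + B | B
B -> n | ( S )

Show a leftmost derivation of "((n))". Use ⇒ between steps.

S ⇒ B ⇒ (S) ⇒ (B) ⇒ ((S)) ⇒ ((B)) ⇒ ((n))

S ⇒ B   [S -> B]
B ⇒ (S)   [B -> ( S )]
(S) ⇒ (B)   [S -> B]
(B) ⇒ ((S))   [B -> ( S )]
((S)) ⇒ ((B))   [S -> B]
((B)) ⇒ ((n))   [B -> n]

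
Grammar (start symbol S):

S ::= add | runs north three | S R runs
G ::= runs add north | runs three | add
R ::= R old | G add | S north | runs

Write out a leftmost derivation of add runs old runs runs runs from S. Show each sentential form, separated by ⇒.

S ⇒ S R runs ⇒ S R runs R runs ⇒ add R runs R runs ⇒ add R old runs R runs ⇒ add runs old runs R runs ⇒ add runs old runs runs runs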